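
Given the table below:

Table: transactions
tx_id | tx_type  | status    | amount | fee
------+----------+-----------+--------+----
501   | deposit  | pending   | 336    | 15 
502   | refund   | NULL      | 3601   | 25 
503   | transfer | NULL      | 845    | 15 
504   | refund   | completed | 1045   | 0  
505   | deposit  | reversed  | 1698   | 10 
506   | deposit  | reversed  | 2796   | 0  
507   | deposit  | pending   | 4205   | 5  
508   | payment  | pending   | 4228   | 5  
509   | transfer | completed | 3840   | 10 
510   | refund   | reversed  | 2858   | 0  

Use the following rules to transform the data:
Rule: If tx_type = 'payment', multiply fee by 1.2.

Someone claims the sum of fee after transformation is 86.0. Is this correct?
Yes, the result is correct.

Step 1: Calculate the correct sum after transformation
Step 2: Apply multiplier 1.2 to records where tx_type = 'payment'
Step 3: Correct result = 86.0
Step 4: Claimed result = 86.0
Step 5: 86.0 = 86.0 ✓
Conclusion: The claimed result is correct.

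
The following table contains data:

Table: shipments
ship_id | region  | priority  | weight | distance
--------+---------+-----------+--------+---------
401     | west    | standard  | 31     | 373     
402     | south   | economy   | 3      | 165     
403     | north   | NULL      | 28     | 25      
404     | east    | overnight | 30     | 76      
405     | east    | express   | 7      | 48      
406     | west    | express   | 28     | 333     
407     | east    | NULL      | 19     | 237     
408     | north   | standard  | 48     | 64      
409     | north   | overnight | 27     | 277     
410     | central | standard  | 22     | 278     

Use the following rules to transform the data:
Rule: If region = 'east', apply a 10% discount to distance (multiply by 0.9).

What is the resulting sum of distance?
1839.9

Step 1: Records with region = 'east' have total distance = 361
Step 2: Apply multiplier: 361 × 0.9 = 324.9
Step 3: Other records total: 1515
Step 4: Final sum = 324.9 + 1515 = 1839.9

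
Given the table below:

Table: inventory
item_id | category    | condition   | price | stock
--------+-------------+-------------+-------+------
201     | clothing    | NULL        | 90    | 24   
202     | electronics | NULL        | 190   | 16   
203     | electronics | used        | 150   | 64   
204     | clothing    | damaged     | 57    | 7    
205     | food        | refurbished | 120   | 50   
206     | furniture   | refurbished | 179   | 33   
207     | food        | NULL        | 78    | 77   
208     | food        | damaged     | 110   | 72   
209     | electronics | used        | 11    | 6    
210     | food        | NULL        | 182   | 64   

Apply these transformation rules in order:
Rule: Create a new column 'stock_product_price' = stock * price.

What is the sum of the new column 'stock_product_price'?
52746

Step 1: For each record, compute stock * price
Example calculations:
  24 * 90 = 2160
  16 * 190 = 3040
  64 * 150 = 9600
  ...
Step 2: Sum all derived values
Step 3: Total = 52746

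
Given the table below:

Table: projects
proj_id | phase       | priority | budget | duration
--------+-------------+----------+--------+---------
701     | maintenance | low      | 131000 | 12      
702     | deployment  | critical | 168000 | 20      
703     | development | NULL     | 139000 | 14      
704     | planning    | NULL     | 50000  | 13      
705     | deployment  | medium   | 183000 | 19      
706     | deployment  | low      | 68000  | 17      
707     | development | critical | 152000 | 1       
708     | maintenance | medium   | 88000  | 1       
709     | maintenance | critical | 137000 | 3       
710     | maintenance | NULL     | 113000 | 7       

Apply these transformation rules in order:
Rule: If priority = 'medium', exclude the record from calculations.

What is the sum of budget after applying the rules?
958000

Step 1: Identify records where priority = 'medium'
Step 2: The excluded records sum to 271000
Step 3: Original total budget = 1229000
Step 4: Remaining total = 1229000 - 271000 = 958000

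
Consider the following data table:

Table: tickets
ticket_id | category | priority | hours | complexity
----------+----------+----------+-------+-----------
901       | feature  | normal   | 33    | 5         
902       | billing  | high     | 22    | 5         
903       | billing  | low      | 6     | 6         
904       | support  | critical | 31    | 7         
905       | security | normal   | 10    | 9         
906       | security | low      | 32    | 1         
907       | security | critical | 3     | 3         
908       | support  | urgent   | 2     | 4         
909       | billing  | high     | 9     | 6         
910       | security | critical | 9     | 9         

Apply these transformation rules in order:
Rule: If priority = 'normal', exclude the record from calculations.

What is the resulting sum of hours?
114

Step 1: Identify records where priority = 'normal'
Step 2: The excluded records sum to 43
Step 3: Original total hours = 157
Step 4: Remaining total = 157 - 43 = 114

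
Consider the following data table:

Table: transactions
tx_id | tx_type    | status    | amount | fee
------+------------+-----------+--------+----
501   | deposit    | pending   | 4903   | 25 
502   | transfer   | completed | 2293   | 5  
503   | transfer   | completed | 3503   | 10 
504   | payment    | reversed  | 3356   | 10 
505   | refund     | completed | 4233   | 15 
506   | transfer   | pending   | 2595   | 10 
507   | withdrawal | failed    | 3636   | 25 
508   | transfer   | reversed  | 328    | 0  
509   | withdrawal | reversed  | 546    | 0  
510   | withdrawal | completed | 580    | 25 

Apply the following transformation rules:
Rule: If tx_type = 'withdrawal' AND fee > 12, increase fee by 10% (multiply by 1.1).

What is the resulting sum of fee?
130.0

Step 1: Find records where tx_type = 'withdrawal' AND fee > 12
Step 2: 2 records match, summing to 50
Step 3: After multiplier: 50 × 1.1 = 55.0
Step 4: Unaffected records sum: 75
Step 5: Final sum = 55.0 + 75 = 130.0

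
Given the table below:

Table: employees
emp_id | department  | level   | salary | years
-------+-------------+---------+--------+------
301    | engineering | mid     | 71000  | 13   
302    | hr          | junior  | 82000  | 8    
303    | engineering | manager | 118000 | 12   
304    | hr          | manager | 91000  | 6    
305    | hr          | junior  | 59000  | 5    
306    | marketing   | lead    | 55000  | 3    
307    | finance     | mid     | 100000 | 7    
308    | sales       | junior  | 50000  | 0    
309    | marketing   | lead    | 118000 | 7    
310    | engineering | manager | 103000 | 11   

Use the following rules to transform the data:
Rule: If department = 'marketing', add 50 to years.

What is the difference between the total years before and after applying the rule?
100

Step 1: Original sum of years = 72
Step 2: 2 records have department = 'marketing'
Step 3: Each affected record changes by 50
Step 4: Total change = 2 × 50 = 100
Step 5: New sum = 72 + 100 = 172
Step 6: Difference = |172 - 72| = 100
        (Sum increased by 100)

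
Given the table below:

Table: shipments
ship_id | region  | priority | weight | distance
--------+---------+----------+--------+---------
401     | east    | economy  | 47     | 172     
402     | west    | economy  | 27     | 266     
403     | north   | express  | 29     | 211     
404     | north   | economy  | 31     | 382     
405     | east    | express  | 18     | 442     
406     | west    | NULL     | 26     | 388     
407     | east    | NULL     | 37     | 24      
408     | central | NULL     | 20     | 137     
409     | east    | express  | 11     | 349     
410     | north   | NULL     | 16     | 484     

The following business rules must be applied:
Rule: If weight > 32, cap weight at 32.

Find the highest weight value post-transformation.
32

Step 1: Original maximum weight = 47
Step 2: Apply cap at 32
Step 3: 2 records had weight > 32 and were capped
Step 4: Maximum after transformation = 32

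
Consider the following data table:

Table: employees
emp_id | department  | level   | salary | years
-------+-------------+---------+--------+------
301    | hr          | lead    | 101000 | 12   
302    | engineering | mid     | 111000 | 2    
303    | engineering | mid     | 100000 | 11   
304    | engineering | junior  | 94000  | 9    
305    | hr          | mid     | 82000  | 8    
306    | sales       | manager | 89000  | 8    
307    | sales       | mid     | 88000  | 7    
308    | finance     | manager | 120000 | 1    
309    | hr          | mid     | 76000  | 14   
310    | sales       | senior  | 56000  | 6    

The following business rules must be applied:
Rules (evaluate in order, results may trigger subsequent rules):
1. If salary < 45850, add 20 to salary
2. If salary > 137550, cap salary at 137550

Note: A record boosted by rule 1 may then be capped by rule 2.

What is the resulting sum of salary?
917000

Step 1: Apply rule 1 to records with salary < 45850
  - 0 records get bonus of 20
  - Of these, 0 records then exceed 137550 and get capped
Step 2: Apply rule 2 to records with salary > 137550
  - 0 records (original) are capped
Step 3: Calculate final sum = 917000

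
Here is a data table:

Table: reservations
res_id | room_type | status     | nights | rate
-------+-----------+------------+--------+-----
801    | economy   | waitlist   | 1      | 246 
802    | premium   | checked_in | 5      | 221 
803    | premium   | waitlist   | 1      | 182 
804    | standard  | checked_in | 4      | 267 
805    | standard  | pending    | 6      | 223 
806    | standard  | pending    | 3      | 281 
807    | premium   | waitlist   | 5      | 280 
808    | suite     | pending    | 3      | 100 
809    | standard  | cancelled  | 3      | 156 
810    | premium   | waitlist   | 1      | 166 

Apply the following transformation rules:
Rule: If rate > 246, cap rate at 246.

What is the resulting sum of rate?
2032

Step 1: 3 records have rate > 246
Step 2: These records originally summed to 828
Step 3: After capping: 3 × 246 = 738
Step 4: Unaffected records sum: 1294
Step 5: Final sum = 738 + 1294 = 2032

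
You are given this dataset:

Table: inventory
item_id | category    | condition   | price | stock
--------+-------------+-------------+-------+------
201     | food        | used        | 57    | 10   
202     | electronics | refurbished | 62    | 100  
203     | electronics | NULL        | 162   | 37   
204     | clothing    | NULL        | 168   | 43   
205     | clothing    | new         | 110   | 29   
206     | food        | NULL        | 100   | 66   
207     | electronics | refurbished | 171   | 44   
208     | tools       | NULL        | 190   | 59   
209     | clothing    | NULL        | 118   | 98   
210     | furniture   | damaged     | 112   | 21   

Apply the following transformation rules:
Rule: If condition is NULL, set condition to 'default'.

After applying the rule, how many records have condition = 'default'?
5

Step 1: Count records where condition IS NULL
Step 2: Found 5 records with NULL condition
Step 3: These records will have condition set to 'default'
Step 4: Records already having condition = 'default': 0
Step 5: Answer: 5 + 0 = 5 records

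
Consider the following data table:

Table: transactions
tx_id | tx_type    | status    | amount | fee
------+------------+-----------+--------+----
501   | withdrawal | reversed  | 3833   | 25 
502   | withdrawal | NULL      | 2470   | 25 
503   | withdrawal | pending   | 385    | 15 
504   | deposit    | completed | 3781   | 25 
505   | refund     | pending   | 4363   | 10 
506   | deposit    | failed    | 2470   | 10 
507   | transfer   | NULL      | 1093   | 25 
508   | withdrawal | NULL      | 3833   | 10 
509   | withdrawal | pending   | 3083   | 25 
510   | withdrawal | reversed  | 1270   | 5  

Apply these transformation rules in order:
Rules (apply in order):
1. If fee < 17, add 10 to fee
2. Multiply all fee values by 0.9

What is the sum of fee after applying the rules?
202.5

Step 1: Apply Rule 1 - Add 10 to records with fee < 17
  - 5 records affected: 50 + (5 × 10) = 100
  - Unaffected records: 125
  - Sum after Rule 1: 225
Step 2: Apply Rule 2 - Multiply all by 0.9
  - 225 × 0.9 = 202.5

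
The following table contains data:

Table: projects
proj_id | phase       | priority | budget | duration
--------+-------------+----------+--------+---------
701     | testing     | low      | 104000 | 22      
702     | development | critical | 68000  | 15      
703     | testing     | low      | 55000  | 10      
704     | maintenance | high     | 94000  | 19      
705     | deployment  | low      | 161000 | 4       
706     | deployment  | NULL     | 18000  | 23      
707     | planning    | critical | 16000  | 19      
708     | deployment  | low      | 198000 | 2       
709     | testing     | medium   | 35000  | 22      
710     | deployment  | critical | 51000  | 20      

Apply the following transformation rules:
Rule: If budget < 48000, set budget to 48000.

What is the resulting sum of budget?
875000

Step 1: 3 records have budget < 48000
Step 2: These records originally summed to 69000
Step 3: After setting to minimum: 3 × 48000 = 144000
Step 4: Unaffected records sum: 731000
Step 5: Final sum = 144000 + 731000 = 875000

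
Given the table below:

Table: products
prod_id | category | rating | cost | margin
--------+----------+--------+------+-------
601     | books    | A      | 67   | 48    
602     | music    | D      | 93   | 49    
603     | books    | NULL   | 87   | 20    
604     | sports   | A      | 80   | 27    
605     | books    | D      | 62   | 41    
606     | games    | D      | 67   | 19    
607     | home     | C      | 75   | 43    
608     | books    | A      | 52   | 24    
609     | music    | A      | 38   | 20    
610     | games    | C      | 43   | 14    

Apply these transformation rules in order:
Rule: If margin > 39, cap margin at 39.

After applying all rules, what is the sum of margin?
280

Step 1: 4 records have margin > 39
Step 2: These records originally summed to 181
Step 3: After capping: 4 × 39 = 156
Step 4: Unaffected records sum: 124
Step 5: Final sum = 156 + 124 = 280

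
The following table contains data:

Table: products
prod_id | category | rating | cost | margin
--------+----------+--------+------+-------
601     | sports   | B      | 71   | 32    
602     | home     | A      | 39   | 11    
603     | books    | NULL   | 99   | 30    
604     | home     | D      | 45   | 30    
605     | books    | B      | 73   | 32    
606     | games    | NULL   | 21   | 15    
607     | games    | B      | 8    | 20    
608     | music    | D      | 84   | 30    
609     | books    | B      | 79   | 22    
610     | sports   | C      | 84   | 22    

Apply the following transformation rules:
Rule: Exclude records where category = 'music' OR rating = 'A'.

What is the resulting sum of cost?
480

Step 1: Find records where category = 'music' OR rating = 'A'
Step 2: 2 records match, summing to 123
Step 3: Original sum: 603
Step 4: Remaining sum = 603 - 123 = 480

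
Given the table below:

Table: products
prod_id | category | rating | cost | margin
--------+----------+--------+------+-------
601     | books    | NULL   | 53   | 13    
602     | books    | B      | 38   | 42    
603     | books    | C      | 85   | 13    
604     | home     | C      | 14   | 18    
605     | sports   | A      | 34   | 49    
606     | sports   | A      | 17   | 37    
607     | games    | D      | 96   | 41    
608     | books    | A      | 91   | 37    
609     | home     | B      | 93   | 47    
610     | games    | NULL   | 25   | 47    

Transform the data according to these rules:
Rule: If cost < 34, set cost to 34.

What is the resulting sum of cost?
592

Step 1: 3 records have cost < 34
Step 2: These records originally summed to 56
Step 3: After setting to minimum: 3 × 34 = 102
Step 4: Unaffected records sum: 490
Step 5: Final sum = 102 + 490 = 592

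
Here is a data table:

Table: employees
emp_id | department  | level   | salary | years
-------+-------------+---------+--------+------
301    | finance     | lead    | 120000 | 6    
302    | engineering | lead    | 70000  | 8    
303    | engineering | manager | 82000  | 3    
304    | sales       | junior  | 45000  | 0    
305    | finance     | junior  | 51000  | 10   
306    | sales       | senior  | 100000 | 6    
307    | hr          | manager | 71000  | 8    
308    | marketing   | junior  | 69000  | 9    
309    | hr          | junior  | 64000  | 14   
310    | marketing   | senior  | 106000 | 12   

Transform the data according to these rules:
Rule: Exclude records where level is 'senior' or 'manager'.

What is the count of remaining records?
6

Step 1: Count records to exclude
  - 2 (senior) + 2 (manager) = 4 records
Step 2: Total records: 10
Step 3: Remaining = 10 - 4 = 6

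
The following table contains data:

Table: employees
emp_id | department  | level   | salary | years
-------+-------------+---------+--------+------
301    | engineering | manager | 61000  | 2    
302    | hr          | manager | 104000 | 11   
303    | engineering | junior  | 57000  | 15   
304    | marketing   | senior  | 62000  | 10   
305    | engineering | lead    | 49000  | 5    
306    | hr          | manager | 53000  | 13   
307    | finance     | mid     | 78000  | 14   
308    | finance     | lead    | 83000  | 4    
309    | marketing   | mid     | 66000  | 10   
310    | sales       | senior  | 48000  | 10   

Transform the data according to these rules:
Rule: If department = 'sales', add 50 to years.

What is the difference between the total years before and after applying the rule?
50

Step 1: Original sum of years = 94
Step 2: 1 records have department = 'sales'
Step 3: Each affected record changes by 50
Step 4: Total change = 1 × 50 = 50
Step 5: New sum = 94 + 50 = 144
Step 6: Difference = |144 - 94| = 50
        (Sum increased by 50)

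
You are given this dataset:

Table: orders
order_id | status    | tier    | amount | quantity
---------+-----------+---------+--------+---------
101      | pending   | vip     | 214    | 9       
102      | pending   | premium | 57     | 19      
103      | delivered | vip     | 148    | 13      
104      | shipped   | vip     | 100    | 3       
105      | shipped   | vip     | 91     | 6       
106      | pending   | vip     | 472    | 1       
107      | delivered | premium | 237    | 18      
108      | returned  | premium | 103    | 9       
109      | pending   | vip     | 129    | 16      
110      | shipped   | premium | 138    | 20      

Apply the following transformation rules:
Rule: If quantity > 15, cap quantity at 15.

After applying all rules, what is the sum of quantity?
101

Step 1: 4 records have quantity > 15
Step 2: These records originally summed to 73
Step 3: After capping: 4 × 15 = 60
Step 4: Unaffected records sum: 41
Step 5: Final sum = 60 + 41 = 101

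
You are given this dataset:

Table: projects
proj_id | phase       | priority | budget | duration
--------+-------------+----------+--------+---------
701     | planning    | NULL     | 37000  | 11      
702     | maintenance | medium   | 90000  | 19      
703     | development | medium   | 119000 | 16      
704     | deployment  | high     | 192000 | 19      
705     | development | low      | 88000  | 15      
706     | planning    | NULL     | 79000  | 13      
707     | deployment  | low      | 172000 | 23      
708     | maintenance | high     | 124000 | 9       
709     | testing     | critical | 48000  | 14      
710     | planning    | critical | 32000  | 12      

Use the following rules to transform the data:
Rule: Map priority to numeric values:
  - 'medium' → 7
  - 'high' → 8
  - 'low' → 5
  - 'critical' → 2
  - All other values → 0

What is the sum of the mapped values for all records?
44

Step 1: Apply mapping to each record
Step 2: Count by status:
  'medium': 2 records × 7 = 14
  'high': 2 records × 8 = 16
  'low': 2 records × 5 = 10
  'critical': 2 records × 2 = 4
Step 3: Sum all mapped values = 44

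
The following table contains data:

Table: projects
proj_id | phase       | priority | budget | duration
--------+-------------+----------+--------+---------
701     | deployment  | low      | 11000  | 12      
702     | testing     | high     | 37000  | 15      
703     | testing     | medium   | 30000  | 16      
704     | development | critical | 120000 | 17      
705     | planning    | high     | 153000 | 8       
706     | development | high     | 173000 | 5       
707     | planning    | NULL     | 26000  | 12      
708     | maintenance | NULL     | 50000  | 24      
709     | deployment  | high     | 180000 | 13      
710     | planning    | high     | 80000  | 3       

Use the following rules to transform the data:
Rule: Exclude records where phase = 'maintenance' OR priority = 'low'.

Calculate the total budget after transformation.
799000

Step 1: Find records where phase = 'maintenance' OR priority = 'low'
Step 2: 2 records match, summing to 61000
Step 3: Original sum: 860000
Step 4: Remaining sum = 860000 - 61000 = 799000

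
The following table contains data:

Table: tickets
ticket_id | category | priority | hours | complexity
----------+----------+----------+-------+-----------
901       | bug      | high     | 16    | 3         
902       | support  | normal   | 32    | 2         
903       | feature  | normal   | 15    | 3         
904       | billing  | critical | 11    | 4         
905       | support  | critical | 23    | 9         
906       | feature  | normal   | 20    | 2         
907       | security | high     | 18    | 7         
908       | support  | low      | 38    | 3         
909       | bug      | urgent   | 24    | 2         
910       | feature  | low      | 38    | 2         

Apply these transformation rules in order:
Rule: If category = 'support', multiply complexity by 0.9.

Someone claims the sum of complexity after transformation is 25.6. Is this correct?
No, the correct result is 35.6.

Step 1: Calculate the correct sum after transformation
Step 2: Apply multiplier 0.9 to records where category = 'support'
Step 3: Correct result = 35.6
Step 4: Claimed result = 25.6
Step 5: 35.6 ≠ 25.6
Conclusion: The claimed result is incorrect. The correct answer is 35.6.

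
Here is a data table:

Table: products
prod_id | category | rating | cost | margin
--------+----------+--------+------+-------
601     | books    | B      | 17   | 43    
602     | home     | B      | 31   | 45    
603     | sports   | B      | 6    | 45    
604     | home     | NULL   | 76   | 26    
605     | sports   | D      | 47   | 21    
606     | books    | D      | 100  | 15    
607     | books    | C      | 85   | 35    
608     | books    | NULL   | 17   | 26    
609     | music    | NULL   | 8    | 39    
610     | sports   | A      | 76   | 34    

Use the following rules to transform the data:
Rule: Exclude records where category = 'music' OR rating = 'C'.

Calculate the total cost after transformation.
370

Step 1: Find records where category = 'music' OR rating = 'C'
Step 2: 2 records match, summing to 93
Step 3: Original sum: 463
Step 4: Remaining sum = 463 - 93 = 370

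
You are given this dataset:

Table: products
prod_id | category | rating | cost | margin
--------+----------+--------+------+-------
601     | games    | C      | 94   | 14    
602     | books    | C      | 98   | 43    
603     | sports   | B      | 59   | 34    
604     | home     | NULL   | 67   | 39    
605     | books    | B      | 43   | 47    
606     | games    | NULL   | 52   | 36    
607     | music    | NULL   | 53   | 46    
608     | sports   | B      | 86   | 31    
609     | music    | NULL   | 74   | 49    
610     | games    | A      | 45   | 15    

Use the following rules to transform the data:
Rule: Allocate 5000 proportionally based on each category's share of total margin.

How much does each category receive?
books: 1271.19, games: 918.08, home: 550.85, music: 1341.81, sports: 918.08

Step 1: Calculate total margin = 354
Step 2: Calculate each category's proportion:
  books: 90/354 = 25.42% → 1271.19
  games: 65/354 = 18.36% → 918.08
  home: 39/354 = 11.02% → 550.85
  music: 95/354 = 26.84% → 1341.81
  sports: 65/354 = 18.36% → 918.08
Step 3: Verify: sum of allocations ≈ 5000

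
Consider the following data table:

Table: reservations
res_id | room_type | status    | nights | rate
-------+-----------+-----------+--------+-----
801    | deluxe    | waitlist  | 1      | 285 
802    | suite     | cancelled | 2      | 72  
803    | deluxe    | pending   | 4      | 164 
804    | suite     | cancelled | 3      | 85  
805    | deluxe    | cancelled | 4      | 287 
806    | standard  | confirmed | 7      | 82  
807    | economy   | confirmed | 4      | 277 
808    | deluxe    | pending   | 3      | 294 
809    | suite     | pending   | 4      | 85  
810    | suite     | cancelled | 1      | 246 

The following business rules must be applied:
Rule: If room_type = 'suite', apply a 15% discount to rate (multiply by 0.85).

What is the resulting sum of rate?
1803.8

Step 1: Records with room_type = 'suite' have total rate = 488
Step 2: Apply multiplier: 488 × 0.85 = 414.8
Step 3: Other records total: 1389
Step 4: Final sum = 414.8 + 1389 = 1803.8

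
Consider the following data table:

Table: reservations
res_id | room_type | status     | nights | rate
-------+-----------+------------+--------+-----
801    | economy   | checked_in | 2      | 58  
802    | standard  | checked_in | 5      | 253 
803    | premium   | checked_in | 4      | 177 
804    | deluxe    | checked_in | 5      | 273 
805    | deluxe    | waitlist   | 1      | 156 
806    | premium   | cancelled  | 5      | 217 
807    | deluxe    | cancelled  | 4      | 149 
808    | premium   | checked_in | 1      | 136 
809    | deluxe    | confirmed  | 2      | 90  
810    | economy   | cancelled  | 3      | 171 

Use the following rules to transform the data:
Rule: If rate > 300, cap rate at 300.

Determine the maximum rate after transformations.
273

Step 1: Original maximum rate = 273
Step 2: Check cap of 300 against maximum
Step 3: No records exceed the cap (max 273 <= cap 300), so no capping applies
Step 4: Maximum after transformation = 273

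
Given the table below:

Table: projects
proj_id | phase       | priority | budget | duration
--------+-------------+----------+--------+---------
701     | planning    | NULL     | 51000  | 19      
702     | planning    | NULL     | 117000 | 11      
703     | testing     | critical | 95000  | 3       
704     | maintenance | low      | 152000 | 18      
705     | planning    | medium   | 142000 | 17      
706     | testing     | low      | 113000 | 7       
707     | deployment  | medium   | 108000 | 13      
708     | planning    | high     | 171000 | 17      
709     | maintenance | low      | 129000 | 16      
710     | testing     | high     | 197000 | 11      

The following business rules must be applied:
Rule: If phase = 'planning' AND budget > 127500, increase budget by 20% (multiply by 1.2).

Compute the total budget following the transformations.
1337600.0

Step 1: Find records where phase = 'planning' AND budget > 127500
Step 2: 2 records match, summing to 313000
Step 3: After multiplier: 313000 × 1.2 = 375600.0
Step 4: Unaffected records sum: 962000
Step 5: Final sum = 375600.0 + 962000 = 1337600.0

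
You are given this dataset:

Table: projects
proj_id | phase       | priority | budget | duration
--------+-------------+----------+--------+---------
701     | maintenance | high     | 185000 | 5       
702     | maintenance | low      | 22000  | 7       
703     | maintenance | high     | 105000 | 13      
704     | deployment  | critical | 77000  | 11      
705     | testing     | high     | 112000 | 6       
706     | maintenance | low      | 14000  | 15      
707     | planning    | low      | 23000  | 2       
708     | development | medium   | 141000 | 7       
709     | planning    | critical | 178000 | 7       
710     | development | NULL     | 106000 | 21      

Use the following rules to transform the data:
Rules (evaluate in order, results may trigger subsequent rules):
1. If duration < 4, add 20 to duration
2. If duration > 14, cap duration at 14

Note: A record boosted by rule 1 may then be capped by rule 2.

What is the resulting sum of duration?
98

Step 1: Apply rule 1 to records with duration < 4
  - 1 records get bonus of 20
  - Of these, 1 records then exceed 14 and get capped
Step 2: Apply rule 2 to records with duration > 14
  - 2 records (original) are capped
Step 3: Calculate final sum = 98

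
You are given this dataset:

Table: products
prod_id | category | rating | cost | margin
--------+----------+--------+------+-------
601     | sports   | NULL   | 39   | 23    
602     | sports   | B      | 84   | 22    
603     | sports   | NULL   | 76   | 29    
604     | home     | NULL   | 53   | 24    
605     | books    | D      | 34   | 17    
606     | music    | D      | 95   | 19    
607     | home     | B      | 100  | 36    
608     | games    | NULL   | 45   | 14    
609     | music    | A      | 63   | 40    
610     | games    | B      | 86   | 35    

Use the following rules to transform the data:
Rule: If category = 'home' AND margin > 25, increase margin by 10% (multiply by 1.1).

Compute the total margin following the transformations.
262.6

Step 1: Find records where category = 'home' AND margin > 25
Step 2: 1 records match, summing to 36
Step 3: After multiplier: 36 × 1.1 = 39.6
Step 4: Unaffected records sum: 223
Step 5: Final sum = 39.6 + 223 = 262.6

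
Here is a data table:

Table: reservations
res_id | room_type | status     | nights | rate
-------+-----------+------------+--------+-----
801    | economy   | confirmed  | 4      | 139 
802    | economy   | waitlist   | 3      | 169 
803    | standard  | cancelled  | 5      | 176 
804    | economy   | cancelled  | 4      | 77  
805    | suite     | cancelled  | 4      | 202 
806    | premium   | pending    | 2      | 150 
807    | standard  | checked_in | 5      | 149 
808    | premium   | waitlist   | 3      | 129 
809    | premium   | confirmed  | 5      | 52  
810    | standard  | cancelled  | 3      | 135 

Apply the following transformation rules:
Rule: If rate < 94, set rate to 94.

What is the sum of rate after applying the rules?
1437

Step 1: 2 records have rate < 94
Step 2: These records originally summed to 129
Step 3: After setting to minimum: 2 × 94 = 188
Step 4: Unaffected records sum: 1249
Step 5: Final sum = 188 + 1249 = 1437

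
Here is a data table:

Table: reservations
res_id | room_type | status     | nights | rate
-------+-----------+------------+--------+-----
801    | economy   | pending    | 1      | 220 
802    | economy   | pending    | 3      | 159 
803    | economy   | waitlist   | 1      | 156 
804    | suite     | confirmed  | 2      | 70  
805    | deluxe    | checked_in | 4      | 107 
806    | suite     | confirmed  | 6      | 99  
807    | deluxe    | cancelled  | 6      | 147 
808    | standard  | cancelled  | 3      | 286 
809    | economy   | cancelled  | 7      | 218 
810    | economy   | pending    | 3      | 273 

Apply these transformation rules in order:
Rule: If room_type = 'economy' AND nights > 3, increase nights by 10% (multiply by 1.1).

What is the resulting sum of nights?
36.7

Step 1: Find records where room_type = 'economy' AND nights > 3
Step 2: 1 records match, summing to 7
Step 3: After multiplier: 7 × 1.1 = 7.7
Step 4: Unaffected records sum: 29
Step 5: Final sum = 7.7 + 29 = 36.7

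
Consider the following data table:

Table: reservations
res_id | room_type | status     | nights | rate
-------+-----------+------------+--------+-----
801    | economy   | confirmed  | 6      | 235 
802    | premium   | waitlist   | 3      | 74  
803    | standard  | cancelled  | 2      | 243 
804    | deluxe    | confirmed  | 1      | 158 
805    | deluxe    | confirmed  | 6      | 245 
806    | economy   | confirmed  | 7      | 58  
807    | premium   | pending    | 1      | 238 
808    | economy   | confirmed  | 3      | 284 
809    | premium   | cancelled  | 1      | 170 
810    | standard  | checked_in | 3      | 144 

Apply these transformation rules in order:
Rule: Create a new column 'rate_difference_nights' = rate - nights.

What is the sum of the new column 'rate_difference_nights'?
1816

Step 1: For each record, compute rate - nights
Example calculations:
  235 - 6 = 229
  74 - 3 = 71
  243 - 2 = 241
  ...
Step 2: Sum all derived values
Step 3: Total = 1816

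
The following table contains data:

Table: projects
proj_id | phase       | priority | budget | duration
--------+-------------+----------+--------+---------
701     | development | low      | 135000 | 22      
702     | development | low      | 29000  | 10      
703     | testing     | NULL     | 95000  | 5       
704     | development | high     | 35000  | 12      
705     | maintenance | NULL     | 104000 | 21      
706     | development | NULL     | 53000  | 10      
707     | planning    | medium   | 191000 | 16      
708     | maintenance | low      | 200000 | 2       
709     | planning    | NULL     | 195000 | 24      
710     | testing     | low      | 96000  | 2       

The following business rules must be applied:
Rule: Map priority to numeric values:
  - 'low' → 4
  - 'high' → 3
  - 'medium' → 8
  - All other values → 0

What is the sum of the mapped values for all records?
27

Step 1: Apply mapping to each record
Step 2: Count by status:
  'low': 4 records × 4 = 16
  'high': 1 records × 3 = 3
  'medium': 1 records × 8 = 8
Step 3: Sum all mapped values = 27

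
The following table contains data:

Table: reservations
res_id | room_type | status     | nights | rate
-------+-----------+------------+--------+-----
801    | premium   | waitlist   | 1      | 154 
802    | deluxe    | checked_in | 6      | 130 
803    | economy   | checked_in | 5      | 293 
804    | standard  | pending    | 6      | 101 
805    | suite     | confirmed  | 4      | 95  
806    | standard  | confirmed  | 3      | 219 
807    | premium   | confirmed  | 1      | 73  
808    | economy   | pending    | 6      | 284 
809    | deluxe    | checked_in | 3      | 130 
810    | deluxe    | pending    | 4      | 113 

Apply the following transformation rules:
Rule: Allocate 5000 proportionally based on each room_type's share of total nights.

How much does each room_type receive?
deluxe: 1666.67, economy: 1410.26, premium: 256.41, standard: 1153.85, suite: 512.82

Step 1: Calculate total nights = 39
Step 2: Calculate each room_type's proportion:
  deluxe: 13/39 = 33.33% → 1666.67
  economy: 11/39 = 28.21% → 1410.26
  premium: 2/39 = 5.13% → 256.41
  standard: 9/39 = 23.08% → 1153.85
  suite: 4/39 = 10.26% → 512.82
Step 3: Verify: sum of allocations ≈ 5000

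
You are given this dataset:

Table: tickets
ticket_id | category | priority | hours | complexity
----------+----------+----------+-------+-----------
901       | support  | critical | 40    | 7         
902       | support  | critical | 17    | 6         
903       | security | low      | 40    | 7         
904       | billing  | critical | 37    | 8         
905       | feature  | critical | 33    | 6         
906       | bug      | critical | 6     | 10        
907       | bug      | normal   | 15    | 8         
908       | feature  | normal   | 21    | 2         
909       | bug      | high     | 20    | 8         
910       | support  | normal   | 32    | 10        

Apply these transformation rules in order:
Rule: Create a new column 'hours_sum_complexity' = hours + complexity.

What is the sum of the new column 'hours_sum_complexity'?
333

Step 1: For each record, compute hours + complexity
Example calculations:
  40 + 7 = 47
  17 + 6 = 23
  40 + 7 = 47
  ...
Step 2: Sum all derived values
Step 3: Total = 333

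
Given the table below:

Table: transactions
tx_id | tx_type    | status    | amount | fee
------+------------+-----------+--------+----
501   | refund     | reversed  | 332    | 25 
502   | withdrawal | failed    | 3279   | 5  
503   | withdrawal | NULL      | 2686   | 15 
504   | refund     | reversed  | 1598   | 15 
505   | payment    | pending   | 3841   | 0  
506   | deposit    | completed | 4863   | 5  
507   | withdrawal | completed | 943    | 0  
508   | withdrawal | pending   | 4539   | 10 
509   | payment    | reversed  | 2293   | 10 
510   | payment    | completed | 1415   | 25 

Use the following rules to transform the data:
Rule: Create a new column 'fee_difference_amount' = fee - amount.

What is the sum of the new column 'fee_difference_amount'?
-25679

Step 1: For each record, compute fee - amount
Example calculations:
  25 - 332 = -307
  5 - 3279 = -3274
  15 - 2686 = -2671
  ...
Step 2: Sum all derived values
Step 3: Total = -25679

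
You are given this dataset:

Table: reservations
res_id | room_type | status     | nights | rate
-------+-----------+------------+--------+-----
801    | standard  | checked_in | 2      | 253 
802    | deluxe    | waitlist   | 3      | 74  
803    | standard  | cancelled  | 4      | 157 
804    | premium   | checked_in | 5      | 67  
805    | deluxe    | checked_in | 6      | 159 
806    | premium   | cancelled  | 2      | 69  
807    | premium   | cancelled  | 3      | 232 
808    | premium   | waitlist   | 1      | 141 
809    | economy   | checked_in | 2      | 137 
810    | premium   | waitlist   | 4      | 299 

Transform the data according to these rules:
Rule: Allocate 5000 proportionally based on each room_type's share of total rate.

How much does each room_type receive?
deluxe: 733.63, economy: 431.36, premium: 2544.08, standard: 1290.93

Step 1: Calculate total rate = 1588
Step 2: Calculate each room_type's proportion:
  deluxe: 233/1588 = 14.67% → 733.63
  economy: 137/1588 = 8.63% → 431.36
  premium: 808/1588 = 50.88% → 2544.08
  standard: 410/1588 = 25.82% → 1290.93
Step 3: Verify: sum of allocations ≈ 5000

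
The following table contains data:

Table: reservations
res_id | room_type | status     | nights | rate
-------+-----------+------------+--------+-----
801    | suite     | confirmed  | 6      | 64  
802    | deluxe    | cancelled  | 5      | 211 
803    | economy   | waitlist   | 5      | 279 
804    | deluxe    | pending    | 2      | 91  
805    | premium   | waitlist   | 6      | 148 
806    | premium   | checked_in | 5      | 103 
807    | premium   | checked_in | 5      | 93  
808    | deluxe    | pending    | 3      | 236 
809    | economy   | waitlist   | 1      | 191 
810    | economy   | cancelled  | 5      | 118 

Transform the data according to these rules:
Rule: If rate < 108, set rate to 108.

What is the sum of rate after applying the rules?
1615

Step 1: 4 records have rate < 108
Step 2: These records originally summed to 351
Step 3: After setting to minimum: 4 × 108 = 432
Step 4: Unaffected records sum: 1183
Step 5: Final sum = 432 + 1183 = 1615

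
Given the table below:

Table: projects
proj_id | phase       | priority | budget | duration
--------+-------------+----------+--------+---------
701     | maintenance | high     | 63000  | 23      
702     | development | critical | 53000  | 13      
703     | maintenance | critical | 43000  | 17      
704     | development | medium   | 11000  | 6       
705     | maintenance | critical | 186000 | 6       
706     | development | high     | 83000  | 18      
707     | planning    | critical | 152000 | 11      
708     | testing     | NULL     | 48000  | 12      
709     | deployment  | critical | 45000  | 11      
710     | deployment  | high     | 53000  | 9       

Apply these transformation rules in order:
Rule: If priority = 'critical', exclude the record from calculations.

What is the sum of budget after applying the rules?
258000

Step 1: Identify records where priority = 'critical'
Step 2: The excluded records sum to 479000
Step 3: Original total budget = 737000
Step 4: Remaining total = 737000 - 479000 = 258000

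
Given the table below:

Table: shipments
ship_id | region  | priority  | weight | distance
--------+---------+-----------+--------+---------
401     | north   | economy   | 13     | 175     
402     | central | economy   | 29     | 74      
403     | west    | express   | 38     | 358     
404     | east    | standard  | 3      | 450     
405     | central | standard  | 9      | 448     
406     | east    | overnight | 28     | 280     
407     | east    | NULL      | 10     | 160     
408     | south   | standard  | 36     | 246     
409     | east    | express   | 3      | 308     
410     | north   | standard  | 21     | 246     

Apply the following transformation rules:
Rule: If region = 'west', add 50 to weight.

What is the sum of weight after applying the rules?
240

Step 1: Count records where region = 'west': 1
Step 2: Total bonus added: 1 × 50 = 50
Step 3: Original sum of weight: 190
Step 4: Final sum = 190 + 50 = 240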